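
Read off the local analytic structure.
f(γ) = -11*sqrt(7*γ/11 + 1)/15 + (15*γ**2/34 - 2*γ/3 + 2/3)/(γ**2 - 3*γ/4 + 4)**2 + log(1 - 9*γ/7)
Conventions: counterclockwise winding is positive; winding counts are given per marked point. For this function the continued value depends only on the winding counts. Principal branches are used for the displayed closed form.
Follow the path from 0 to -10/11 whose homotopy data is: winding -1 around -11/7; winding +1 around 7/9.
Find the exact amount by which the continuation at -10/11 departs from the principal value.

The rational part is single-valued and drops out of the difference; each branch term changes only by its own monodromy.
(1)*log(1 - γ/(7/9)): each positive loop around 7/9 adds 2*pi*i to the log, so winding +1 contributes (1)*(1)*2*pi*i = (2)*pi*i.
(-11/15)*sqrt(1 - γ/(-11/7)): winding -1 is odd, the square root flips sign, contributing -2*(-11/15)*sqrt(1 - (-10/11)/(-11/7)) = -2*(-11/15)*sqrt(51/121) = (2/15)*sqrt(51).
Summing the contributions at γ = -10/11 gives ((2/15)*sqrt(51)) + ((2)*pi)*i.

Continued minus principal equals ((2/15)*sqrt(51)) + ((2)*pi)*i.


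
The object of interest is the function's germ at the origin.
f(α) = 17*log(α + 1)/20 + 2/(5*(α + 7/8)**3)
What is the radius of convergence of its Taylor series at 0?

Denominator factor (α + 7/8)^3: pole of order 3 at -7/8, modulus 7/8.
Branch term (17/20)*log(1 - α/(-1)): its argument vanishes at α = -1, a logarithmic branch point, modulus 1.
The radius of convergence is the smallest modulus among the singular points: 7/8.

The radius of convergence is 7/8.


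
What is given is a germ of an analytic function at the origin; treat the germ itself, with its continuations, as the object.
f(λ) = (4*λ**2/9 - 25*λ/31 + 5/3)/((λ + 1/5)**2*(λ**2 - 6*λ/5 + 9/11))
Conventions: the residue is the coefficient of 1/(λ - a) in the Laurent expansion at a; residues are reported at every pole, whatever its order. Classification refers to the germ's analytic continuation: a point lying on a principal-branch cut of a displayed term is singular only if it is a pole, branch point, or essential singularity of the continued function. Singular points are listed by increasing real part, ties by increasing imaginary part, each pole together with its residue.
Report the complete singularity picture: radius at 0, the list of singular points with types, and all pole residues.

Radius of convergence at 0: 1/5.
At -1/5: a pole of order 2; residue 6584105/4240986.
At (3/5) - ((3/55)*sqrt(154))*i: a pole of order 1; residue (-6584105/8481972) + ((8665/25445916)*sqrt(154))*i.
At (3/5) + ((3/55)*sqrt(154))*i: a pole of order 1; residue (-6584105/8481972) - ((8665/25445916)*sqrt(154))*i.

Denominator factor (λ**2 - 6*λ/5 + 9/11): discriminant -504/275, complex-conjugate roots (3/5) + ((3/55)*sqrt(154))*i and (3/5) - ((3/55)*sqrt(154))*i; poles of order 1, moduli (3/11)*sqrt(11) and (3/11)*sqrt(11).
Denominator factor (λ + 1/5)^2: pole of order 2 at -1/5, modulus 1/5.
The radius of convergence is the smallest modulus among the singular points: 1/5.
At the order-2 pole -1/5 set g(λ) = (λ - (-1/5))^2*f(λ) = (4*λ**2/9 - 25*λ/31 + 5/3)/(λ**2 - 6*λ/5 + 9/11).
Order-2 pole: residue = g'(a); g'(-1/5) = 6584105/4240986, so the residue is 6584105/4240986.
The factor λ**2 - 6*λ/5 + 9/11 splits as (λ - a)(λ - a') with a = (3/5) - ((3/55)*sqrt(154))*i, a' = (3/5) + ((3/55)*sqrt(154))*i. At the order-1 pole a set g(λ) = (λ - a)*f(λ) = [(4*λ**2/9 - 25*λ/31 + 5/3)/(λ + 1/5)**2] / (λ - a').
Simple pole: residue = g(a) at a = (3/5) - ((3/55)*sqrt(154))*i, which is (-6584105/8481972) + ((8665/25445916)*sqrt(154))*i.
The factor λ**2 - 6*λ/5 + 9/11 splits as (λ - a)(λ - a') with a = (3/5) + ((3/55)*sqrt(154))*i, a' = (3/5) - ((3/55)*sqrt(154))*i. At the order-1 pole a set g(λ) = (λ - a)*f(λ) = [(4*λ**2/9 - 25*λ/31 + 5/3)/(λ + 1/5)**2] / (λ - a').
Simple pole: residue = g(a) at a = (3/5) + ((3/55)*sqrt(154))*i, which is (-6584105/8481972) - ((8665/25445916)*sqrt(154))*i.
List the singular points by increasing real part (a conjugate pair: the negative imaginary part first).


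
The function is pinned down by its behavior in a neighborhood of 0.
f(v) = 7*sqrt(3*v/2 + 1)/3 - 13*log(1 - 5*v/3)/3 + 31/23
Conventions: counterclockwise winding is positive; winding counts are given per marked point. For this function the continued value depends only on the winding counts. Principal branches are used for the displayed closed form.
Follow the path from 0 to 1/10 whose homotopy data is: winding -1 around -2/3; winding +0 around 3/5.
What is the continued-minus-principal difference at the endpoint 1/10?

The rational part is single-valued and drops out of the difference; each branch term changes only by its own monodromy.
(7/3)*sqrt(1 - v/(-2/3)): winding -1 is odd, the square root flips sign, contributing -2*(7/3)*sqrt(1 - (1/10)/(-2/3)) = -2*(7/3)*sqrt(23/20) = -(7/15)*sqrt(115).
(-13/3)*log(1 - v/(3/5)): winding 0 around 3/5, so this term returns to its principal value, contribution 0.
Summing the contributions at v = 1/10 gives -(7/15)*sqrt(115).

Continued minus principal equals -(7/15)*sqrt(115).


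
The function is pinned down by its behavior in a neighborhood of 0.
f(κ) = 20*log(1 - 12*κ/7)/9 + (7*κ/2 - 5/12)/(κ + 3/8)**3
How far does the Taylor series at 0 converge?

Denominator factor (κ + 3/8)^3: pole of order 3 at -3/8, modulus 3/8.
Branch term (20/9)*log(1 - κ/(7/12)): its argument vanishes at κ = 7/12, a logarithmic branch point, modulus 7/12.
The radius of convergence is the smallest modulus among the singular points: 3/8.

The radius of convergence is 3/8.


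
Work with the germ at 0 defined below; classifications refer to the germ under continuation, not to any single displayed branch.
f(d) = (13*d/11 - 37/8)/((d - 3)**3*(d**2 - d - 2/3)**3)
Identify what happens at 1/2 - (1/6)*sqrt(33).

The denominator factor d**2 - d - 2/3 vanishes at 1/2 - (1/6)*sqrt(33) and appears to the power 3; the numerator there equals -355/88 - (13/66)*sqrt(33), nonzero, and no other factor vanishes.
Hence a pole whose order is the multiplicity, 3.

The point is a pole of order 3.


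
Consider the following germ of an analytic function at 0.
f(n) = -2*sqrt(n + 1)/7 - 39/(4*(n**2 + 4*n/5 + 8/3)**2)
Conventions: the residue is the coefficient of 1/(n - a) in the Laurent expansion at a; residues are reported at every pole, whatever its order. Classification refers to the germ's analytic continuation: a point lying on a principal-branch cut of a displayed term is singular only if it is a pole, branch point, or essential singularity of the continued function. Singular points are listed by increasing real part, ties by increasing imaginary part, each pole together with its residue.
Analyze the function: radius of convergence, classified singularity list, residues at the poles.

Radius of convergence at 0: 1.
At -1: an algebraic (square-root) branch point.
At (-2/5) - ((2/15)*sqrt(141))*i: a pole of order 2; residue -((14625/282752)*sqrt(141))*i.
At (-2/5) + ((2/15)*sqrt(141))*i: a pole of order 2; residue ((14625/282752)*sqrt(141))*i.

Denominator factor (n**2 + 4*n/5 + 8/3)^2: discriminant -752/75, complex-conjugate roots (-2/5) + ((2/15)*sqrt(141))*i and (-2/5) - ((2/15)*sqrt(141))*i; poles of order 2, moduli (2/3)*sqrt(6) and (2/3)*sqrt(6).
Branch term (-2/7)*sqrt(1 - n/(-1)): its argument vanishes at n = -1, a square-root branch point, modulus 1.
The radius of convergence is the smallest modulus among the singular points: 1.
The branch term is analytic at (-2/5) - ((2/15)*sqrt(141))*i and contributes nothing to the residue; only the rational part matters.
The factor n**2 + 4*n/5 + 8/3 splits as (n - a)(n - a') with a = (-2/5) - ((2/15)*sqrt(141))*i, a' = (-2/5) + ((2/15)*sqrt(141))*i. At the order-2 pole a set g(n) = (n - a)^2*(rational part) = [-39/4] / (n - a')^2.
Order-2 pole: residue = g'(a); g'((-2/5) - ((2/15)*sqrt(141))*i) = -((14625/282752)*sqrt(141))*i, so the residue is -((14625/282752)*sqrt(141))*i.
The branch term is analytic at (-2/5) + ((2/15)*sqrt(141))*i and contributes nothing to the residue; only the rational part matters.
The factor n**2 + 4*n/5 + 8/3 splits as (n - a)(n - a') with a = (-2/5) + ((2/15)*sqrt(141))*i, a' = (-2/5) - ((2/15)*sqrt(141))*i. At the order-2 pole a set g(n) = (n - a)^2*(rational part) = [-39/4] / (n - a')^2.
Order-2 pole: residue = g'(a); g'((-2/5) + ((2/15)*sqrt(141))*i) = ((14625/282752)*sqrt(141))*i, so the residue is ((14625/282752)*sqrt(141))*i.
List the singular points by increasing real part (a conjugate pair: the negative imaginary part first).


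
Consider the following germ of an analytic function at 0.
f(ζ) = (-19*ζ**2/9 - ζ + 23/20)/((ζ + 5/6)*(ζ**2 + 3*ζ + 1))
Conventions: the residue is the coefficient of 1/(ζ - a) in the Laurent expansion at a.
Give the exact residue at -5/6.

The residue is -838/1305.

At the order-1 pole -5/6 set g(ζ) = (ζ - (-5/6))*f(ζ) = (-19*ζ**2/9 - ζ + 23/20)/(ζ**2 + 3*ζ + 1).
Simple pole: residue = g(a) at a = -5/6, which is -838/1305.


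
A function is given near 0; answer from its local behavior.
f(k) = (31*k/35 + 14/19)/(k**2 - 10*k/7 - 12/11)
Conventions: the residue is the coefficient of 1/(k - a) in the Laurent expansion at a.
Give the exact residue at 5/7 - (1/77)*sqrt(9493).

The residue is 31/70 - (1275/229558)*sqrt(9493).

The factor k**2 - 10*k/7 - 12/11 splits as (k - a)(k - a') with a = 5/7 - (1/77)*sqrt(9493), a' = 5/7 + (1/77)*sqrt(9493). At the order-1 pole a set g(k) = (k - a)*f(k) = [31*k/35 + 14/19] / (k - a').
Simple pole: residue = g(a) at a = 5/7 - (1/77)*sqrt(9493), which is 31/70 - (1275/229558)*sqrt(9493).


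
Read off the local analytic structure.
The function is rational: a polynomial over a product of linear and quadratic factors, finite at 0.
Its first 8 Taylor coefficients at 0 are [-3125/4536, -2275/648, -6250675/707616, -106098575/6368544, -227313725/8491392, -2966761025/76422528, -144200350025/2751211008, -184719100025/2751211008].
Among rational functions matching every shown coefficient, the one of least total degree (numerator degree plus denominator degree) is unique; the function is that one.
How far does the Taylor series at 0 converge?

No rational of total degree below 6 reproduces all 8 coefficients; solving the [2/4] Pade equations on them gives f(d) = (20*d**2/39 - 19*d/10 - 25/21)/((d - 6/5)**3*(d - 1)), whose expansion matches every shown term.
Denominator factor (d - 6/5)^3: pole of order 3 at 6/5, modulus 6/5.
Denominator factor (d - 1): pole of order 1 at 1, modulus 1.
The radius of convergence is the smallest modulus among the singular points: 1.

The radius of convergence is 1.


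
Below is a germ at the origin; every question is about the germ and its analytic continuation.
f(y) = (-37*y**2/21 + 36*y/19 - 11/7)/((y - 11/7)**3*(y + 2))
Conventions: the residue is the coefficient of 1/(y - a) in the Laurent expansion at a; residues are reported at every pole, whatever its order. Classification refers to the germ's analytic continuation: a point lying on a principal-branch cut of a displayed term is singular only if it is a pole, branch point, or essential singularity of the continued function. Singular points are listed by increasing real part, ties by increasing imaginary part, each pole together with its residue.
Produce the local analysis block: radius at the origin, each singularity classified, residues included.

Denominator factor (y + 2): pole of order 1 at -2, modulus 2.
Denominator factor (y - 11/7)^3: pole of order 3 at 11/7, modulus 11/7.
The radius of convergence is the smallest modulus among the singular points: 11/7.
At the order-1 pole -2 set g(y) = (y - (-2))*f(y) = (-37*y**2/21 + 36*y/19 - 11/7)/(y - 11/7)**3.
Simple pole: residue = g(a) at a = -2, which is 242599/890625.
At the order-3 pole 11/7 set g(y) = (y - (11/7))^3*f(y) = (-37*y**2/21 + 36*y/19 - 11/7)/(y + 2).
Order-3 pole: residue = g''(a)/2; g''(11/7) = -485198/890625, so the residue is -242599/890625.
List the singular points by increasing real part (a conjugate pair: the negative imaginary part first).

Radius of convergence at 0: 11/7.
At -2: a pole of order 1; residue 242599/890625.
At 11/7: a pole of order 3; residue -242599/890625.


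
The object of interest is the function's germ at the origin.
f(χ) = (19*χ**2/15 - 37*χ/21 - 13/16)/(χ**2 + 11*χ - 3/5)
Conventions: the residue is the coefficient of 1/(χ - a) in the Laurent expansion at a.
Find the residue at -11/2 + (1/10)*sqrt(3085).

The factor χ**2 + 11*χ - 3/5 splits as (χ - a)(χ - a') with a = -11/2 + (1/10)*sqrt(3085), a' = -11/2 - (1/10)*sqrt(3085). At the order-1 pole a set g(χ) = (χ - a)*f(χ) = [19*χ**2/15 - 37*χ/21 - 13/16] / (χ - a').
Simple pole: residue = g(a) at a = -11/2 + (1/10)*sqrt(3085), which is -824/105 + (724679/5182800)*sqrt(3085).

The residue is -824/105 + (724679/5182800)*sqrt(3085).


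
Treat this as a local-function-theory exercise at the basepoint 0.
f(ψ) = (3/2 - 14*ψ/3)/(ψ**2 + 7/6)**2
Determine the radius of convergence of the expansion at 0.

The radius of convergence is (1/6)*sqrt(42).

Denominator factor (ψ**2 + 7/6)^2: discriminant -14/3, complex-conjugate roots ((1/6)*sqrt(42))*i and -((1/6)*sqrt(42))*i; poles of order 2, moduli (1/6)*sqrt(42) and (1/6)*sqrt(42).
The radius of convergence is the smallest modulus among the singular points: (1/6)*sqrt(42).


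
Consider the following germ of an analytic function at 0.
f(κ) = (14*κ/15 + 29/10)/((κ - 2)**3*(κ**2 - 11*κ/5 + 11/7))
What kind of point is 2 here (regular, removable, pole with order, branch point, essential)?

The point is a pole of order 3.

The denominator factor κ - 2 vanishes at 2 and appears to the power 3; the numerator there equals 143/30, nonzero, and no other factor vanishes.
Hence a pole whose order is the multiplicity, 3.


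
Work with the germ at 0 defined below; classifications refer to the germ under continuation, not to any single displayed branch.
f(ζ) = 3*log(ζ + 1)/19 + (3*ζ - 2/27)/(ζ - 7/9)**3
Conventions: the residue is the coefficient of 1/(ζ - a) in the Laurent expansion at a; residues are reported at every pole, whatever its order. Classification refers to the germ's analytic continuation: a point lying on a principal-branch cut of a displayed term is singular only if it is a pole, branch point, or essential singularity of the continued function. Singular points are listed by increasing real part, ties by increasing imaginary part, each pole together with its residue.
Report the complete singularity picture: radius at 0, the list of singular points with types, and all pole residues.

Denominator factor (ζ - 7/9)^3: pole of order 3 at 7/9, modulus 7/9.
Branch term (3/19)*log(1 - ζ/(-1)): its argument vanishes at ζ = -1, a logarithmic branch point, modulus 1.
The radius of convergence is the smallest modulus among the singular points: 7/9.
The branch term is analytic at 7/9 and contributes nothing to the residue; only the rational part matters.
At the order-3 pole 7/9 set g(ζ) = (ζ - (7/9))^3*(rational part) = 3*ζ - 2/27.
Order-3 pole: residue = g''(a)/2; g''(7/9) = 0, so the residue is 0.
List the singular points by increasing real part (a conjugate pair: the negative imaginary part first).

Radius of convergence at 0: 7/9.
At -1: a logarithmic branch point.
At 7/9: a pole of order 3; residue 0.


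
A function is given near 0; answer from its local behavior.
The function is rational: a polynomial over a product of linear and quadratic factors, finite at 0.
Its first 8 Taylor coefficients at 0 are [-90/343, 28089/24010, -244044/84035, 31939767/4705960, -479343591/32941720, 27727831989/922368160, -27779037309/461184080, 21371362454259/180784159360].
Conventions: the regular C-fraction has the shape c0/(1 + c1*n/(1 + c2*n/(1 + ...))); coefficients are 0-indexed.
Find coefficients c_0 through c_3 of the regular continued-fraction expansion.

The regular C-fraction coefficients are [-90/343, 3121/700, -4317441/2184700, 5736982275/31441044509].

Taylor coefficients (read off): a_0 = -90/343, a_1 = 28089/24010, a_2 = -244044/84035, a_3 = 31939767/4705960.
c0 = a_0 = -90/343. Peel one level at a time: if S = 1 + c*n/S' with S'(0) = 1, then c is the n-coefficient of S and S' = c*n/(S - 1).
S_1 = c0/f = 1 + (3121/700)*n + (4317441/490000)*n^2 + ...; c1 = 3121/700.
S_2 = c1*n/(S_1 - 1) = 1 + (-4317441/2184700)*n + (688437873/1909165636)*n^2 + ...; c2 = -4317441/2184700.
S_3 = c2*n/(S_2 - 1) = 1 + (5736982275/31441044509)*n + ...; c3 = 5736982275/31441044509.


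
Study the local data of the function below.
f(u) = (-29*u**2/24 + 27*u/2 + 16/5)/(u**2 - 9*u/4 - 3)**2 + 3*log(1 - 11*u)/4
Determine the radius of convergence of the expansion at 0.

Denominator factor (u**2 - 9*u/4 - 3)^2: discriminant 273/16, real irrational roots 9/8 + (1/8)*sqrt(273) and 9/8 - (1/8)*sqrt(273); poles of order 2, moduli 9/8 + (1/8)*sqrt(273) and -9/8 + (1/8)*sqrt(273).
Branch term (3/4)*log(1 - u/(1/11)): its argument vanishes at u = 1/11, a logarithmic branch point, modulus 1/11.
The radius of convergence is the smallest modulus among the singular points: 1/11.

The radius of convergence is 1/11.


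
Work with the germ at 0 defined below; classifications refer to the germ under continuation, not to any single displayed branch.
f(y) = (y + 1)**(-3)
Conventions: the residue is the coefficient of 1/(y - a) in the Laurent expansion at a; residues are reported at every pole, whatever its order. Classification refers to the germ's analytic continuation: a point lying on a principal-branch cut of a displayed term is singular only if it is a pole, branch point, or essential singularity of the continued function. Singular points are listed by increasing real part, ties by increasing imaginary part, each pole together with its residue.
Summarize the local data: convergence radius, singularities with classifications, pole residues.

Denominator factor (y + 1)^3: pole of order 3 at -1, modulus 1.
The radius of convergence is the smallest modulus among the singular points: 1.
At the order-3 pole -1 set g(y) = (y - (-1))^3*f(y) = 1.
Order-3 pole: residue = g''(a)/2; g''(-1) = 0, so the residue is 0.

Radius of convergence at 0: 1.
At -1: a pole of order 3; residue 0.


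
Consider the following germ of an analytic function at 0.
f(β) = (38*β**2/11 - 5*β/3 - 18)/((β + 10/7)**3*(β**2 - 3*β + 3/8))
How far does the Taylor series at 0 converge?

The radius of convergence is 3/2 - (1/4)*sqrt(30).

Denominator factor (β**2 - 3*β + 3/8): discriminant 15/2, real irrational roots 3/2 + (1/4)*sqrt(30) and 3/2 - (1/4)*sqrt(30); poles of order 1, moduli 3/2 + (1/4)*sqrt(30) and 3/2 - (1/4)*sqrt(30).
Denominator factor (β + 10/7)^3: pole of order 3 at -10/7, modulus 10/7.
The radius of convergence is the smallest modulus among the singular points: 3/2 - (1/4)*sqrt(30).


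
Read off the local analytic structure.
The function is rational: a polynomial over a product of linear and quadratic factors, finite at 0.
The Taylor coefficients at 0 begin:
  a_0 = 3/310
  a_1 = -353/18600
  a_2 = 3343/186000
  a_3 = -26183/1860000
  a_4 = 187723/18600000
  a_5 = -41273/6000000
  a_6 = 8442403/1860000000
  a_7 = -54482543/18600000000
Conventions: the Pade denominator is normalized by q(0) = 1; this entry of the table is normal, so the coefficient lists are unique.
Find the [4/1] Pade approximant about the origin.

The Pade approximant has numerator coefficients [3/310, -8647177/698329560, 1172717/232776520, -425271/232776520, 115983/232776520]; denominator coefficients [1, 1279463/1877230].

Taylor coefficients needed (read off): a_0 = 3/310, a_1 = -353/18600, a_2 = 3343/186000, a_3 = -26183/1860000, a_4 = 187723/18600000, a_5 = -41273/6000000.
Write the denominator as Q(ε) = 1 + q1*ε. Requiring Q*f - P = O(ε^6) with deg P <= 4 kills the coefficients of ε^5..ε^5 in Q*f:
  ε^5: a_5 + q1*a_4 = 0, i.e. -41273/6000000 + (187723/18600000)*q1 = 0.
Solving this linear system: q1 = 1279463/1877230.
The numerator is Q*f truncated at degree 4: P0 = a_0 = 3/310; P1 = a_1 + q1*a_0 = -8647177/698329560; P2 = a_2 + q1*a_1 = 1172717/232776520; P3 = a_3 + q1*a_2 = -425271/232776520; P4 = a_4 + q1*a_3 = 115983/232776520.


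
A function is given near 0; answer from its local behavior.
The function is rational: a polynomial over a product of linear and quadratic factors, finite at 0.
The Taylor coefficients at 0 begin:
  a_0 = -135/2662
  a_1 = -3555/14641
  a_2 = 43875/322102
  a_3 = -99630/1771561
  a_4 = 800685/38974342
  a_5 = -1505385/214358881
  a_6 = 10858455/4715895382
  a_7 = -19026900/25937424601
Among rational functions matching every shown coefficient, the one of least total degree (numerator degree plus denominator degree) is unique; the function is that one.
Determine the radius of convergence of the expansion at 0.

No rational of total degree below 3 reproduces all 8 coefficients; solving the [1/2] Pade equations on them gives f(δ) = (-40*δ/11 - 15/22)/(δ + 11/3)**2, whose expansion matches every shown term.
Denominator factor (δ + 11/3)^2: pole of order 2 at -11/3, modulus 11/3.
The radius of convergence is the smallest modulus among the singular points: 11/3.

The radius of convergence is 11/3.


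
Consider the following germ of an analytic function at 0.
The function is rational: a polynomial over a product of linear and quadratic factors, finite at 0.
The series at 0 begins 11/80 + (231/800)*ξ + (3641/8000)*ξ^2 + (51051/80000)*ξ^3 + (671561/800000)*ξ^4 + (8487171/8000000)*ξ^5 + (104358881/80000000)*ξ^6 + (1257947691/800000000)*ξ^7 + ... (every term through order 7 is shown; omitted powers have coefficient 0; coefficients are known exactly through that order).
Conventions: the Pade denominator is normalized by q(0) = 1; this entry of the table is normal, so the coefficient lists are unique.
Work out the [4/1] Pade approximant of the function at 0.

The Pade approximant has numerator coefficients [11/80, 561561/4884080, 440561/4884080, 307461/4884080, 161051/4884080]; denominator coefficients [1, -771561/610510].

Taylor coefficients needed (read off): a_0 = 11/80, a_1 = 231/800, a_2 = 3641/8000, a_3 = 51051/80000, a_4 = 671561/800000, a_5 = 8487171/8000000.
Write the denominator as Q(ξ) = 1 + q1*ξ. Requiring Q*f - P = O(ξ^6) with deg P <= 4 kills the coefficients of ξ^5..ξ^5 in Q*f:
  ξ^5: a_5 + q1*a_4 = 0, i.e. 8487171/8000000 + (671561/800000)*q1 = 0.
Solving this linear system: q1 = -771561/610510.
The numerator is Q*f truncated at degree 4: P0 = a_0 = 11/80; P1 = a_1 + q1*a_0 = 561561/4884080; P2 = a_2 + q1*a_1 = 440561/4884080; P3 = a_3 + q1*a_2 = 307461/4884080; P4 = a_4 + q1*a_3 = 161051/4884080.


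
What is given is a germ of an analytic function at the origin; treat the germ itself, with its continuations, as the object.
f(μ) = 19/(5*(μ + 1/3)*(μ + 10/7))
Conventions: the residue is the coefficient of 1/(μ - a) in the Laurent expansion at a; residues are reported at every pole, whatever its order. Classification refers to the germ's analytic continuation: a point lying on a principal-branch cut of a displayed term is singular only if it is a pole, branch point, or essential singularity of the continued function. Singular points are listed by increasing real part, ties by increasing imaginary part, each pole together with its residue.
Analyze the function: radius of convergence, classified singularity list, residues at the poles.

Denominator factor (μ + 1/3): pole of order 1 at -1/3, modulus 1/3.
Denominator factor (μ + 10/7): pole of order 1 at -10/7, modulus 10/7.
The radius of convergence is the smallest modulus among the singular points: 1/3.
At the order-1 pole -10/7 set g(μ) = (μ - (-10/7))*f(μ) = 19/(5*(μ + 1/3)).
Simple pole: residue = g(a) at a = -10/7, which is -399/115.
At the order-1 pole -1/3 set g(μ) = (μ - (-1/3))*f(μ) = 19/(5*(μ + 10/7)).
Simple pole: residue = g(a) at a = -1/3, which is 399/115.
List the singular points by increasing real part (a conjugate pair: the negative imaginary part first).

Radius of convergence at 0: 1/3.
At -10/7: a pole of order 1; residue -399/115.
At -1/3: a pole of order 1; residue 399/115.


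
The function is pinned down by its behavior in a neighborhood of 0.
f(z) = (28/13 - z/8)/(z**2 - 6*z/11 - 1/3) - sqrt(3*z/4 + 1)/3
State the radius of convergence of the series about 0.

Denominator factor (z**2 - 6*z/11 - 1/3): discriminant 592/363, real irrational roots 3/11 + (2/33)*sqrt(111) and 3/11 - (2/33)*sqrt(111); poles of order 1, moduli 3/11 + (2/33)*sqrt(111) and -3/11 + (2/33)*sqrt(111).
Branch term (-1/3)*sqrt(1 - z/(-4/3)): its argument vanishes at z = -4/3, a square-root branch point, modulus 4/3.
The radius of convergence is the smallest modulus among the singular points: -3/11 + (2/33)*sqrt(111).

The radius of convergence is -3/11 + (2/33)*sqrt(111).


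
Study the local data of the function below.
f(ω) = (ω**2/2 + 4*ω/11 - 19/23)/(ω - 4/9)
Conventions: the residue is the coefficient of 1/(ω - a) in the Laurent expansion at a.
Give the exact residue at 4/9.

At the order-1 pole 4/9 set g(ω) = (ω - (4/9))*f(ω) = ω**2/2 + 4*ω/11 - 19/23.
Simple pole: residue = g(a) at a = 4/9, which is -11593/20493.

The residue is -11593/20493.


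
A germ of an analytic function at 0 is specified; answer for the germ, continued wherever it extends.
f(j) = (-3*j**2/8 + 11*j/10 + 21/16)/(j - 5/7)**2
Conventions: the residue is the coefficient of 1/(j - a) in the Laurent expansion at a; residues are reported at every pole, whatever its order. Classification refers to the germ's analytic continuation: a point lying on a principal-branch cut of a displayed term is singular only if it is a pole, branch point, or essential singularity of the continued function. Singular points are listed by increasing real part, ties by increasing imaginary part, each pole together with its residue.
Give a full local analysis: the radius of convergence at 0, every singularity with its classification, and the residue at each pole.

Denominator factor (j - 5/7)^2: pole of order 2 at 5/7, modulus 5/7.
The radius of convergence is the smallest modulus among the singular points: 5/7.
At the order-2 pole 5/7 set g(j) = (j - (5/7))^2*f(j) = -3*j**2/8 + 11*j/10 + 21/16.
Order-2 pole: residue = g'(a); g'(5/7) = 79/140, so the residue is 79/140.

Radius of convergence at 0: 5/7.
At 5/7: a pole of order 2; residue 79/140.


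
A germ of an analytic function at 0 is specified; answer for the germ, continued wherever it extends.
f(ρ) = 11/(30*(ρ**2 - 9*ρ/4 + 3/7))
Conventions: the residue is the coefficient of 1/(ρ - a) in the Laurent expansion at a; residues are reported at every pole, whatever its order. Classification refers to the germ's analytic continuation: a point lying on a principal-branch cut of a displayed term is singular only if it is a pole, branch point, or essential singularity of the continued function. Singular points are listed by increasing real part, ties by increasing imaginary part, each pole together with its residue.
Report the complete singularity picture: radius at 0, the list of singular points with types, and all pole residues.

Denominator factor (ρ**2 - 9*ρ/4 + 3/7): discriminant 375/112, real irrational roots 9/8 + (5/56)*sqrt(105) and 9/8 - (5/56)*sqrt(105); poles of order 1, moduli 9/8 + (5/56)*sqrt(105) and 9/8 - (5/56)*sqrt(105).
The radius of convergence is the smallest modulus among the singular points: 9/8 - (5/56)*sqrt(105).
The factor ρ**2 - 9*ρ/4 + 3/7 splits as (ρ - a)(ρ - a') with a = 9/8 - (5/56)*sqrt(105), a' = 9/8 + (5/56)*sqrt(105). At the order-1 pole a set g(ρ) = (ρ - a)*f(ρ) = [11/30] / (ρ - a').
Simple pole: residue = g(a) at a = 9/8 - (5/56)*sqrt(105), which is -(22/1125)*sqrt(105).
The factor ρ**2 - 9*ρ/4 + 3/7 splits as (ρ - a)(ρ - a') with a = 9/8 + (5/56)*sqrt(105), a' = 9/8 - (5/56)*sqrt(105). At the order-1 pole a set g(ρ) = (ρ - a)*f(ρ) = [11/30] / (ρ - a').
Simple pole: residue = g(a) at a = 9/8 + (5/56)*sqrt(105), which is (22/1125)*sqrt(105).
List the singular points by increasing real part (a conjugate pair: the negative imaginary part first).

Radius of convergence at 0: 9/8 - (5/56)*sqrt(105).
At 9/8 - (5/56)*sqrt(105): a pole of order 1; residue -(22/1125)*sqrt(105).
At 9/8 + (5/56)*sqrt(105): a pole of order 1; residue (22/1125)*sqrt(105).


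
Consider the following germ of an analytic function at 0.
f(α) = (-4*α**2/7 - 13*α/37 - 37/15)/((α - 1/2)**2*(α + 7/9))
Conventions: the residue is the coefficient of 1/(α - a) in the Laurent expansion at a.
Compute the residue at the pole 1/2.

At the order-2 pole 1/2 set g(α) = (α - (1/2))^2*f(α) = (-4*α**2/7 - 13*α/37 - 37/15)/(α + 7/9).
Order-2 pole: residue = g'(a); g'(1/2) = 673884/685055, so the residue is 673884/685055.

The residue is 673884/685055.


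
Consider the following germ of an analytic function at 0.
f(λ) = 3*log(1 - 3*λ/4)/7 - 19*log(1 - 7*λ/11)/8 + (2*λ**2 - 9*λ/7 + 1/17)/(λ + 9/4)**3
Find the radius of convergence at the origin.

Denominator factor (λ + 9/4)^3: pole of order 3 at -9/4, modulus 9/4.
Branch term (-19/8)*log(1 - λ/(11/7)): its argument vanishes at λ = 11/7, a logarithmic branch point, modulus 11/7.
Branch term (3/7)*log(1 - λ/(4/3)): its argument vanishes at λ = 4/3, a logarithmic branch point, modulus 4/3.
The radius of convergence is the smallest modulus among the singular points: 4/3.

The radius of convergence is 4/3.


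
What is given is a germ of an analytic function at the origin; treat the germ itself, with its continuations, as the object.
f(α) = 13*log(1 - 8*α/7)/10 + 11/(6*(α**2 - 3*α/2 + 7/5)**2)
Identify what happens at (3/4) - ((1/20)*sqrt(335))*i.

The denominator factor α**2 - 3*α/2 + 7/5 vanishes at (3/4) - ((1/20)*sqrt(335))*i and appears to the power 2; the numerator there equals 11/6, nonzero, and no other factor vanishes.
The branch terms are analytic at this point.
Hence a pole whose order is the multiplicity, 2.

The point is a pole of order 2.


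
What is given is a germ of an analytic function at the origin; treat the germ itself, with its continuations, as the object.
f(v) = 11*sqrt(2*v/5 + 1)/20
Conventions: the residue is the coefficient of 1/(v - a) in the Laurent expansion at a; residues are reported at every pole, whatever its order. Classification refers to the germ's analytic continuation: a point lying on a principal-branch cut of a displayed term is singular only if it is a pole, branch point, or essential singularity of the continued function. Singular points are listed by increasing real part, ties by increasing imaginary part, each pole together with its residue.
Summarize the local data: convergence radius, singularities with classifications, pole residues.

Radius of convergence at 0: 5/2.
At -5/2: an algebraic (square-root) branch point.

Branch term (11/20)*sqrt(1 - v/(-5/2)): its argument vanishes at v = -5/2, a square-root branch point, modulus 5/2.
The radius of convergence is the smallest modulus among the singular points: 5/2.


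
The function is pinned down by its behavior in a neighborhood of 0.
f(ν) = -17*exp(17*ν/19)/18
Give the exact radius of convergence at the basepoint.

The factor exp(17*ν/19) is entire and contributes no finite singular point.
The polynomial part has no poles.
No finite singular points: the Taylor series at 0 converges everywhere.

The radius of convergence is infinite.


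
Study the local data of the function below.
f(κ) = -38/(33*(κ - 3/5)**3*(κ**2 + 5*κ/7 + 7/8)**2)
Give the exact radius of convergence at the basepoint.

The radius of convergence is 3/5.

Denominator factor (κ**2 + 5*κ/7 + 7/8)^2: discriminant -293/98, complex-conjugate roots (-5/14) + ((1/28)*sqrt(586))*i and (-5/14) - ((1/28)*sqrt(586))*i; poles of order 2, moduli (1/4)*sqrt(14) and (1/4)*sqrt(14).
Denominator factor (κ - 3/5)^3: pole of order 3 at 3/5, modulus 3/5.
The radius of convergence is the smallest modulus among the singular points: 3/5.


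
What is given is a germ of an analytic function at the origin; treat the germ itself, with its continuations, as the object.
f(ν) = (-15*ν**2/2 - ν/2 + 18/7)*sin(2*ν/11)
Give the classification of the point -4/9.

There is no denominator, hence no pole anywhere.
The factor sin(2*ν/11) is entire.
So the germ continues analytically to -4/9.

The point is a regular point.


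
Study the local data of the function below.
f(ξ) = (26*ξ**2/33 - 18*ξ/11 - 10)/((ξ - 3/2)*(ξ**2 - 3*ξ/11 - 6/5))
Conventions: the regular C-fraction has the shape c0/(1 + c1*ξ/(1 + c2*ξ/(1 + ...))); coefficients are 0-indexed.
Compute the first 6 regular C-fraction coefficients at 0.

The regular C-fraction coefficients are [-50/9, -199/330, -14654/10945, 6216525/2916146, -2154435491/10931634882, -322388/745983].

Taylor coefficients (expand at 0): a_0 = -50/9, a_1 = -995/297, a_2 = -127525/19602, a_3 = -3973775/1293732, a_4 = -503400325/85386312, a_5 = -11277811175/5635496592.
c0 = a_0 = -50/9. Peel one level at a time: if S = 1 + c*ξ/S' with S'(0) = 1, then c is the ξ-coefficient of S and S' = c*ξ/(S - 1).
S_1 = c0/f = 1 + (-199/330)*ξ + (-7327/9075)*ξ^2 + ...; c1 = -199/330.
S_2 = c1*ξ/(S_1 - 1) = 1 + (-14654/10945)*ξ + (1243305/435611)*ξ^2 + ...; c2 = -14654/10945.
S_3 = c2*ξ/(S_2 - 1) = 1 + (6216525/2916146)*ξ + (270657725/644219148)*ξ^2 + ...; c3 = 6216525/2916146.
S_4 = c3*ξ/(S_3 - 1) = 1 + (-2154435491/10931634882)*ξ + (-47397580802/556490636289)*ξ^2 + ...; c4 = -2154435491/10931634882.
S_5 = c4*ξ/(S_4 - 1) = 1 + (-322388/745983)*ξ + ...; c5 = -322388/745983.


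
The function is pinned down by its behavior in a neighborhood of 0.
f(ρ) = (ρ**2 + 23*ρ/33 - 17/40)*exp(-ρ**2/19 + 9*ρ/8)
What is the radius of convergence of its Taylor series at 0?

The radius of convergence is infinite.

The factor exp(-ρ**2/19 + 9*ρ/8) is entire and contributes no finite singular point.
The polynomial part has no poles.
No finite singular points: the Taylor series at 0 converges everywhere.


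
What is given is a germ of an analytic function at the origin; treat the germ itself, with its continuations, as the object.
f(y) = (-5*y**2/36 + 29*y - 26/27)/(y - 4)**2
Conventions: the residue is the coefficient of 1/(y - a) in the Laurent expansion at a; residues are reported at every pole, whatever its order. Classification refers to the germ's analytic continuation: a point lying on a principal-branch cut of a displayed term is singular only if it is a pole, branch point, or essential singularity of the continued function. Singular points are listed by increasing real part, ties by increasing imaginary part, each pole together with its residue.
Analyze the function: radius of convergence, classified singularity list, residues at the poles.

Radius of convergence at 0: 4.
At 4: a pole of order 2; residue 251/9.

Denominator factor (y - 4)^2: pole of order 2 at 4, modulus 4.
The radius of convergence is the smallest modulus among the singular points: 4.
At the order-2 pole 4 set g(y) = (y - (4))^2*f(y) = -5*y**2/36 + 29*y - 26/27.
Order-2 pole: residue = g'(a); g'(4) = 251/9, so the residue is 251/9.


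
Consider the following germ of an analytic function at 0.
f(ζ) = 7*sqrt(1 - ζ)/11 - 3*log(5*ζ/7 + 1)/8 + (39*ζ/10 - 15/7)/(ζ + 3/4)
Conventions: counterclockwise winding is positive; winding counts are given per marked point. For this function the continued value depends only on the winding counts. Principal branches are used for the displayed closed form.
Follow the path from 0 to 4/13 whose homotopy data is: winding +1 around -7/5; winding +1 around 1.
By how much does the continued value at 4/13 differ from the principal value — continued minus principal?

The rational part is single-valued and drops out of the difference; each branch term changes only by its own monodromy.
(7/11)*sqrt(1 - ζ/(1)): winding +1 is odd, the square root flips sign, contributing -2*(7/11)*sqrt(1 - (4/13)/(1)) = -2*(7/11)*sqrt(9/13) = -(42/143)*sqrt(13).
(-3/8)*log(1 - ζ/(-7/5)): each positive loop around -7/5 adds 2*pi*i to the log, so winding +1 contributes (-3/8)*(1)*2*pi*i = -(3/4)*pi*i.
Summing the contributions at ζ = 4/13 gives (-(42/143)*sqrt(13)) - ((3/4)*pi)*i.

Continued minus principal equals (-(42/143)*sqrt(13)) - ((3/4)*pi)*i.


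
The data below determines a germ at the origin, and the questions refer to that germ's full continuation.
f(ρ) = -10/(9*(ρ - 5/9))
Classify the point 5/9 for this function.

The denominator factor ρ - 5/9 vanishes at 5/9 and appears to the power 1; the numerator there equals -10/9, nonzero, and no other factor vanishes.
Hence a pole whose order is the multiplicity, 1.

The point is a pole of order 1.


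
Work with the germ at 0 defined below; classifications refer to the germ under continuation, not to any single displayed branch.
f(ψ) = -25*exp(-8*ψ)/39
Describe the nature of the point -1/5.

There is no denominator, hence no pole anywhere.
The factor exp(-8*ψ) is entire.
So the germ continues analytically to -1/5.

The point is a regular point.


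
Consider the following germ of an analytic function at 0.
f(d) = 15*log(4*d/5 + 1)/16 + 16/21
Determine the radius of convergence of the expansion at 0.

The radius of convergence is 5/4.

Branch term (15/16)*log(1 - d/(-5/4)): its argument vanishes at d = -5/4, a logarithmic branch point, modulus 5/4.
The radius of convergence is the smallest modulus among the singular points: 5/4.


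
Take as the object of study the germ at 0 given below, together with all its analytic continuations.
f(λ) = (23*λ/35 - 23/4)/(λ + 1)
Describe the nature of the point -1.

The denominator factor λ + 1 vanishes at -1 and appears to the power 1; the numerator there equals -897/140, nonzero, and no other factor vanishes.
Hence a pole whose order is the multiplicity, 1.

The point is a pole of order 1.


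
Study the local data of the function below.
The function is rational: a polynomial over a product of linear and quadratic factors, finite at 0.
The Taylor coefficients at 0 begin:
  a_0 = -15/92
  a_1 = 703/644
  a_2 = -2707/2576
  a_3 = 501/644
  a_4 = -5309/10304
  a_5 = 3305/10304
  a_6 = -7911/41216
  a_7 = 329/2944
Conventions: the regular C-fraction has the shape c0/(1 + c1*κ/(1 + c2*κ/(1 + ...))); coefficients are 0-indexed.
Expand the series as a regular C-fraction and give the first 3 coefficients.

The regular C-fraction coefficients are [-15/92, 703/105, -1692601/295260].

Taylor coefficients (read off): a_0 = -15/92, a_1 = 703/644, a_2 = -2707/2576.
c0 = a_0 = -15/92. Peel one level at a time: if S = 1 + c*κ/S' with S'(0) = 1, then c is the κ-coefficient of S and S' = c*κ/(S - 1).
S_1 = c0/f = 1 + (703/105)*κ + (1692601/44100)*κ^2 + ...; c1 = 703/105.
S_2 = c1*κ/(S_1 - 1) = 1 + (-1692601/295260)*κ + ...; c2 = -1692601/295260.


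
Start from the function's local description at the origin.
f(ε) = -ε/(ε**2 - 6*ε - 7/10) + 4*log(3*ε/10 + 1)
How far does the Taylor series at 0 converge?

Denominator factor (ε**2 - 6*ε - 7/10): discriminant 194/5, real irrational roots 3 + (1/10)*sqrt(970) and 3 - (1/10)*sqrt(970); poles of order 1, moduli 3 + (1/10)*sqrt(970) and -3 + (1/10)*sqrt(970).
Branch term (4)*log(1 - ε/(-10/3)): its argument vanishes at ε = -10/3, a logarithmic branch point, modulus 10/3.
The radius of convergence is the smallest modulus among the singular points: -3 + (1/10)*sqrt(970).

The radius of convergence is -3 + (1/10)*sqrt(970).


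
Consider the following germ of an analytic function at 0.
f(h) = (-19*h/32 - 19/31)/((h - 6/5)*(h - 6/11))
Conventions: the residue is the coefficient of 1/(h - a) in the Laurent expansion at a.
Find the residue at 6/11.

At the order-1 pole 6/11 set g(h) = (h - (6/11))*f(h) = (-19*h/32 - 19/31)/(h - 6/5).
Simple pole: residue = g(a) at a = 6/11, which is 25555/17856.

The residue is 25555/17856.


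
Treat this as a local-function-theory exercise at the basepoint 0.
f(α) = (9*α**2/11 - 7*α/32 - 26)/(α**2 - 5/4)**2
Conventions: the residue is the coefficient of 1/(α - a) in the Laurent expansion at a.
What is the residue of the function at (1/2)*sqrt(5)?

The residue is (1189/550)*sqrt(5).

The factor α**2 - 5/4 splits as (α - a)(α - a') with a = (1/2)*sqrt(5), a' = -(1/2)*sqrt(5). At the order-2 pole a set g(α) = (α - a)^2*f(α) = [9*α**2/11 - 7*α/32 - 26] / (α - a')^2.
Order-2 pole: residue = g'(a); g'((1/2)*sqrt(5)) = (1189/550)*sqrt(5), so the residue is (1189/550)*sqrt(5).
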